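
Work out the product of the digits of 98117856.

120960

9×8×1×1×7×8×5×6 = 120960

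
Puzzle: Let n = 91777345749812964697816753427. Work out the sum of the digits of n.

9+1+7+7+7+3+4+5+7+4+9+8+1+2+9+6+4+6+9+7+8+1+6+7+5+3+4+2+7 = 158

158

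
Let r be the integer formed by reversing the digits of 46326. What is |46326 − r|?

Reverse of 46326 is 62364.
|46326 − 62364| = 16038

16038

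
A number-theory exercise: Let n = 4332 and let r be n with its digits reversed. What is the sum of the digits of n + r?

Reversal of 4332 is 2334; 4332 + 2334 = 6666.
Digit sum of 6666: 6+6+6+6 = 24.

24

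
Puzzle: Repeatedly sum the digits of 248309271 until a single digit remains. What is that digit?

9

2+4+8+3+0+9+2+7+1 = 36
3+6 = 9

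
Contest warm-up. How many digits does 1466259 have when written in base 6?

8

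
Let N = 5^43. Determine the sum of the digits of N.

5^43 = 1136868377216160297393798828125
Sum of its 31 digits: 149.

149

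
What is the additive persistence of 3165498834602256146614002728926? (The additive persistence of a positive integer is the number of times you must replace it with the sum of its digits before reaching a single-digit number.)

3165498834602256146614002728926 → 130 → 4 (2 steps)

2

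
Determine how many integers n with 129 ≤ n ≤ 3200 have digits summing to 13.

The integers in [129, 3200] that have digits summing to 13: 139, 148, 157, 166, 175, 184, …, 3181, 3190.
230 qualify.

230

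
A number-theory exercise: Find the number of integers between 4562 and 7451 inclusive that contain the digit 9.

793

The integers in [4562, 7451] that contain the digit 9: 4569, 4579, 4589, 4590, 4591, 4592, …, 7439, 7449.
793 qualify.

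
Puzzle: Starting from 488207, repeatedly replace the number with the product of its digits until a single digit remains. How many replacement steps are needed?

1

488207 → 0 (1 step)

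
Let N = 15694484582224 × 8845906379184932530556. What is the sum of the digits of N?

164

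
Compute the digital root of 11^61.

The digital root of n equals n mod 9 (or 9 when 9 | n), so we need 11^61 mod 9.
11^61 ≡ 2 (mod 9), so the digital root is 2.

2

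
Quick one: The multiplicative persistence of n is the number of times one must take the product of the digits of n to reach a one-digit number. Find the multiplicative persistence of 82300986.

82300986 → 0 (1 step)

1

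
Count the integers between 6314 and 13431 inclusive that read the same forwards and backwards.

72

The integers in [6314, 13431] that read the same forwards and backwards: 6336, 6446, 6556, 6666, 6776, 6886, …, 13331, 13431.
72 qualify.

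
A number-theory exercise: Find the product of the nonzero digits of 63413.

6×3×4×1×3 = 216

216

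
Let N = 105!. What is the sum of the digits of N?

648

105! = 1081396758240290900504101305800329649720646107774902579144176636573226531909905153326984536526808240339776398934872029657993872907813436816097280000000000000000000000000
Sum of its 169 digits: 648.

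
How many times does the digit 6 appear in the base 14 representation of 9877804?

1

9877804 in base 14 is 1451AD6.
The digit 6 appears 1 time.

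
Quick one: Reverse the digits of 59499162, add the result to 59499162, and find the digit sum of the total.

Reversal of 59499162 is 26199495; 59499162 + 26199495 = 85698657.
Digit sum of 85698657: 8+5+6+9+8+6+5+7 = 54.

54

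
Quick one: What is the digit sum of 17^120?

658

17^120 = 4506823657667455192208543408149187364816935317929438577700080809474311586199193465652535386906579562623840422273980040339505401429001746496292809601
Sum of its 148 digits: 658.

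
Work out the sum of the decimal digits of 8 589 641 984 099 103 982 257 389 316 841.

160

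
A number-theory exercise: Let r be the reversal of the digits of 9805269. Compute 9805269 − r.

180180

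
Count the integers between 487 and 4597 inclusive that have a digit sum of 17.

310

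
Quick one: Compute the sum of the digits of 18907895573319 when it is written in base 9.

18907895573319 in base 9 is 73846522272313.
Digit sum: 7+3+8+4+6+5+2+2+2+7+2+3+1+3 = 55.

55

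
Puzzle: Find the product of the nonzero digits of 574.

140

5×7×4 = 140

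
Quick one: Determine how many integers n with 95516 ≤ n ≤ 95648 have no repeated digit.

30

The integers in [95516, 95648] that have no repeated digit: 95601, 95602, 95603, 95604, 95607, 95608, …, 95647, 95648.
30 qualify.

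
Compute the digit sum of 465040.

19

4+6+5+0+4+0 = 19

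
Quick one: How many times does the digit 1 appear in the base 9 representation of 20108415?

1

20108415 in base 9 is 41747503.
The digit 1 appears 1 time.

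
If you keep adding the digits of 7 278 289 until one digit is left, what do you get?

7

7+2+7+8+2+8+9 = 43
4+3 = 7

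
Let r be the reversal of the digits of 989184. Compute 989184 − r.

507195

Reverse of 989184 is 481989.
989184 − 481989 = 507195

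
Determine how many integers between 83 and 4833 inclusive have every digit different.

The integers in [83, 4833] that have every digit different: 83, 84, 85, 86, 87, 89, …, 4831, 4832.
2591 qualify.

2591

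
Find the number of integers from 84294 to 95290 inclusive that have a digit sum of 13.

36

The integers in [84294, 95290] that have a digit sum of 13: 85000, 90004, 90013, 90022, 90031, 90040, …, 93100, 94000.
36 qualify.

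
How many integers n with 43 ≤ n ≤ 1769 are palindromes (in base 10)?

The integers in [43, 1769] that are palindromes (in base 10): 44, 55, 66, 77, 88, 99, …, 1551, 1661.
103 qualify.

103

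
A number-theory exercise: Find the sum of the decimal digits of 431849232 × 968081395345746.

108

431849232 × 968081395345746 = 418065207093548784567072
Sum of its 24 digits: 108.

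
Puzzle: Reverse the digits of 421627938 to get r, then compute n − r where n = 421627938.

Reverse of 421627938 is 839726124.
421627938 − 839726124 = -418098186

-418098186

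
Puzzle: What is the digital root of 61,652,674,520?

8

6+1+6+5+2+6+7+4+5+2+0 = 44
4+4 = 8
(Equivalently, 61,652,674,520 mod 9 = 8.)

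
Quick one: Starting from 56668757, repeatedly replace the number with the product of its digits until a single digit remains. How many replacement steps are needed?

2

56668757 → 2116800 → 0 (2 steps)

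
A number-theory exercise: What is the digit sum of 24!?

81

24! = 620448401733239439360000
Sum of its 24 digits: 81.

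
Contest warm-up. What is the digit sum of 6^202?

711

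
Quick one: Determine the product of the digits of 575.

175

5×7×5 = 175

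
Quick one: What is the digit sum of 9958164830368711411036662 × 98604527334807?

9958164830368711411036662 × 98604527334807 = 981920136220605316646029797563825694234
Sum of its 39 digits: 171.

171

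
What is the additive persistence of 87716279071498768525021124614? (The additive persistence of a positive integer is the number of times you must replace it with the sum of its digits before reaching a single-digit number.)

2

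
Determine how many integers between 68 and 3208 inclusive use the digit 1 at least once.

1646

The integers in [68, 3208] that use the digit 1 at least once: 71, 81, 91, 100, 101, 102, …, 3199, 3201.
1646 qualify.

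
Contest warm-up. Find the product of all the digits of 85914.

1440

8×5×9×1×4 = 1440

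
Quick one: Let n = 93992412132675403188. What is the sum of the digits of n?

87

9+3+9+9+2+4+1+2+1+3+2+6+7+5+4+0+3+1+8+8 = 87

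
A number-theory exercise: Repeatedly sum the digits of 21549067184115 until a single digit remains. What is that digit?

9

2+1+5+4+9+0+6+7+1+8+4+1+1+5 = 54
5+4 = 9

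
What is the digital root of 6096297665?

6+0+9+6+2+9+7+6+6+5 = 56
5+6 = 11
1+1 = 2

2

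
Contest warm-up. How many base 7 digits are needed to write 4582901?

8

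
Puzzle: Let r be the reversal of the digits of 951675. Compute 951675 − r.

375516

Reverse of 951675 is 576159.
951675 − 576159 = 375516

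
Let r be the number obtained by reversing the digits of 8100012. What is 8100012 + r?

Reverse of 8100012 is 2100018.
8100012 + 2100018 = 10200030

10200030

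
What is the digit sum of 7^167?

589

7^167 = 1353233319106906866384540269110968579449175814049250379347325206641409458165863257340524955930256724093799013080824061793035824913113211351543
Sum of its 142 digits: 589.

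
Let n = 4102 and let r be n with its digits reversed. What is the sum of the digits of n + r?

Reversal of 4102 is 2014; 4102 + 2014 = 6116.
Digit sum of 6116: 6+1+1+6 = 14.

14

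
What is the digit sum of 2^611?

2^611 = 8498207885068273579033411304839498037273489883632510771191106211206456957773635883826600036243668570702229271779944016245545269402443315830552319660265397631101300333366291504507650048
Sum of its 184 digits: 770.

770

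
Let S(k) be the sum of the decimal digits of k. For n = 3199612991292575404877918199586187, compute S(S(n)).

First digit sum: 182.
1+8+2 = 11.

11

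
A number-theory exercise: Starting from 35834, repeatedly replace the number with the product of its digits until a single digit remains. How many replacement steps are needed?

35834 → 1440 → 0 (2 steps)

2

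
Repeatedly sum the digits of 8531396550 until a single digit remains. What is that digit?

8+5+3+1+3+9+6+5+5+0 = 45
4+5 = 9

9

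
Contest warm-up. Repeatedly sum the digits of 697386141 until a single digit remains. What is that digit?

6+9+7+3+8+6+1+4+1 = 45
4+5 = 9

9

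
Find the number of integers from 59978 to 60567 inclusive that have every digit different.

192

The integers in [59978, 60567] that have every digit different: 60123, 60124, 60125, 60127, 60128, 60129, …, 60548, 60549.
192 qualify.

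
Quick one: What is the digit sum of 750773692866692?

83

7+5+0+7+7+3+6+9+2+8+6+6+6+9+2 = 83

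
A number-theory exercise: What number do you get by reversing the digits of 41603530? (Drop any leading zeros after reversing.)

Reversing 41603530 gives 3530614.

3530614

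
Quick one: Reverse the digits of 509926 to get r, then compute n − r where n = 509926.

-119979

Reverse of 509926 is 629905.
509926 − 629905 = -119979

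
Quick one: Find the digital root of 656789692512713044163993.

6+5+6+7+8+9+6+9+2+5+1+2+7+1+3+0+4+4+1+6+3+9+9+3 = 116
1+1+6 = 8

8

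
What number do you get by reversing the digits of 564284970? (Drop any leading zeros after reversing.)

Reversing 564284970 gives 79482465.

79482465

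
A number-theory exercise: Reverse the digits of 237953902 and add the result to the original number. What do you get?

Reverse of 237953902 is 209359732.
237953902 + 209359732 = 447313634

447313634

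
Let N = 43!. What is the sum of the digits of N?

43! = 60415263063373835637355132068513997507264512000000000
Sum of its 53 digits: 180.

180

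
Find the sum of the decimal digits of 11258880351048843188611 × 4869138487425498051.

168

11258880351048843188611 × 4869138487425498051 = 54821047642610624832307098754115605897161
Sum of its 41 digits: 168.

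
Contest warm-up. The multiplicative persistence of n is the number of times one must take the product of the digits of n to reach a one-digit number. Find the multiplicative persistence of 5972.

2

5972 → 630 → 0 (2 steps)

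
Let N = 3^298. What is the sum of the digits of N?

612

3^298 = 15210164339843152887925114153565368440718188402815270719053354453152110797499897399311134017298771265361164937844221560312612525862855086062889
Sum of its 143 digits: 612.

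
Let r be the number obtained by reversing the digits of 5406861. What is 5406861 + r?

7092906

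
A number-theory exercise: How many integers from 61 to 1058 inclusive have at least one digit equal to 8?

The integers in [61, 1058] that have at least one digit equal to 8: 68, 78, 80, 81, 82, 83, …, 1048, 1058.
271 qualify.

271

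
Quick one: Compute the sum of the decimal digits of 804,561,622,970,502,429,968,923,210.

8+0+4+5+6+1+6+2+2+9+7+0+5+0+2+4+2+9+9+6+8+9+2+3+2+1+0 = 112

112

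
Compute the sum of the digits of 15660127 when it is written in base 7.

19

15660127 in base 7 is 250052230.
Digit sum: 2+5+0+0+5+2+2+3+0 = 19.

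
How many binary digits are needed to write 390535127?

29

390535127 in base 2 is 10111010001110001011111010111, which has 29 digits.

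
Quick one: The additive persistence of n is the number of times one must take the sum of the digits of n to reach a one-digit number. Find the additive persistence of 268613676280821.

268613676280821 → 66 → 12 → 3 (3 steps)

3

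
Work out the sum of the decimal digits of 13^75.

397

13^75 = 351359275572476457528076248233878088223680602077771392868333936199179517454013845557
Sum of its 84 digits: 397.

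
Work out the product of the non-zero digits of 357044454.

3×5×7×4×4×4×5×4 = 134400

134400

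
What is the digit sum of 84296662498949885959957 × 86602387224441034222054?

84296662498949885959957 × 86602387224441034222054 = 7300292207462075230241810030935649652490291678
Sum of its 46 digits: 175.

175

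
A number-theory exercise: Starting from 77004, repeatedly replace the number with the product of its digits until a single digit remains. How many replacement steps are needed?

77004 → 0 (1 step)

1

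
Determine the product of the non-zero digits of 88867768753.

8×8×8×6×7×7×6×8×7×5×3 = 758661120

758661120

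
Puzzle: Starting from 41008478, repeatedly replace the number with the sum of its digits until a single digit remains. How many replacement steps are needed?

41008478 → 32 → 5 (2 steps)

2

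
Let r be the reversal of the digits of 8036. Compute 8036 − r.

Reverse of 8036 is 6308.
8036 − 6308 = 1728

1728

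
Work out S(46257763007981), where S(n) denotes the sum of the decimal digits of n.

65

4+6+2+5+7+7+6+3+0+0+7+9+8+1 = 65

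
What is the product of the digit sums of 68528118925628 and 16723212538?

2840

S(68528118925628) = 6+8+5+2+8+1+1+8+9+2+5+6+2+8 = 71.
S(16723212538) = 1+6+7+2+3+2+1+2+5+3+8 = 40.
71 · 40 = 2840.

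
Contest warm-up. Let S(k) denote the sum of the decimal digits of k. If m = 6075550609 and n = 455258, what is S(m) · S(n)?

S(6075550609) = 6+0+7+5+5+5+0+6+0+9 = 43.
S(455258) = 4+5+5+2+5+8 = 29.
43 · 29 = 1247.

1247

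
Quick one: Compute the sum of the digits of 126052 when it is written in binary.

126052 in base 2 is 11110110001100100.
Digit sum: 1+1+1+1+0+1+1+0+0+0+1+1+0+0+1+0+0 = 9.

9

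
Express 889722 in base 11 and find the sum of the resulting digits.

889722 in base 11 is 558509.
Digit sum: 5+5+8+5+0+9 = 32.

32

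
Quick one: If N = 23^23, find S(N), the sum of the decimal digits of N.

146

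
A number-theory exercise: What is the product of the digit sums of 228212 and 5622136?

425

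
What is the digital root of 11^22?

The digital root of n equals n mod 9 (or 9 when 9 | n), so we need 11^22 mod 9.
11^22 ≡ 7 (mod 9), so the digital root is 7.

7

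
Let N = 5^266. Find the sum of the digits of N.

781

5^266 = 843375835458441857947885924101601520616796910589480604006221042008651543277580767380030029635965647125053446674428678085644052631526557294302051150103327614715453819371759891510009765625
Sum of its 186 digits: 781.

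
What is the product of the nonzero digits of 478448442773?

4×7×8×4×4×8×4×4×2×7×7×3 = 134873088

134873088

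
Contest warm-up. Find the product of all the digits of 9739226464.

3919104

9×7×3×9×2×2×6×4×6×4 = 3919104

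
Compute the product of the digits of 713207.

7×1×3×2×0×7 = 0

0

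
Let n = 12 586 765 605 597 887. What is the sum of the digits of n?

95

1+2+5+8+6+7+6+5+6+0+5+5+9+7+8+8+7 = 95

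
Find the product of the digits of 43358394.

4×3×3×5×8×3×9×4 = 155520

155520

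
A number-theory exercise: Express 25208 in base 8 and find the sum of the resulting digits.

15

25208 in base 8 is 61170.
Digit sum: 6+1+1+7+0 = 15.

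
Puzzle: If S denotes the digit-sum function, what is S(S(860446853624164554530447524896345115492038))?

First digit sum: 183.
1+8+3 = 12.

12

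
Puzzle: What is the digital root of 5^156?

The digital root of n equals n mod 9 (or 9 when 9 | n), so we need 5^156 mod 9.
5^156 ≡ 1 (mod 9), so the digital root is 1.

1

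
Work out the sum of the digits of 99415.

28

9+9+4+1+5 = 28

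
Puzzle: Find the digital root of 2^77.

5

The digital root of n equals n mod 9 (or 9 when 9 | n), so we need 2^77 mod 9.
2^77 ≡ 5 (mod 9), so the digital root is 5.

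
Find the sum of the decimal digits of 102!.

630

102! = 961446671503512660926865558697259548455355905059659464369444714048531715130254590603314961882364451384985595980362059157503710042865532928000000000000000000000000
Sum of its 162 digits: 630.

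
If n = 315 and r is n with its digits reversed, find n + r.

828

Reverse of 315 is 513.
315 + 513 = 828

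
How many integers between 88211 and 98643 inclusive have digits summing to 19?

286

The integers in [88211, 98643] that have digits summing to 19: 88300, 89002, 89011, 89020, 89101, 89110, …, 98110, 98200.
286 qualify.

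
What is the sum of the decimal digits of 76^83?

700

76^83 = 1280938146845206525410531429600896577003714724309628748773606470086736848488976161352970474453301929936394470212845804238031138847197357603300175643437694976
Sum of its 157 digits: 700.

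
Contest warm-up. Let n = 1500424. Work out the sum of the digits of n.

1+5+0+0+4+2+4 = 16

16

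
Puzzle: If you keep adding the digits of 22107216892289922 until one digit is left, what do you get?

9

2+2+1+0+7+2+1+6+8+9+2+2+8+9+9+2+2 = 72
7+2 = 9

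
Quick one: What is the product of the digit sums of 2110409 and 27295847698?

1139

S(2110409) = 2+1+1+0+4+0+9 = 17.
S(27295847698) = 2+7+2+9+5+8+4+7+6+9+8 = 67.
17 · 67 = 1139.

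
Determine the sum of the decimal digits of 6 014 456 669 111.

50

6+0+1+4+4+5+6+6+6+9+1+1+1 = 50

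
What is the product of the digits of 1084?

0

1×0×8×4 = 0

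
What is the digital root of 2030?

5

2+0+3+0 = 5
(Equivalently, 2030 mod 9 = 5.)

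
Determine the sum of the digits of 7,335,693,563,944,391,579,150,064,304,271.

134

7+3+3+5+6+9+3+5+6+3+9+4+4+3+9+1+5+7+9+1+5+0+0+6+4+3+0+4+2+7+1 = 134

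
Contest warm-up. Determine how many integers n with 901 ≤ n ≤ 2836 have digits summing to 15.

The integers in [901, 2836] that have digits summing to 15: 906, 915, 924, 933, 942, 951, …, 2823, 2832.
150 qualify.

150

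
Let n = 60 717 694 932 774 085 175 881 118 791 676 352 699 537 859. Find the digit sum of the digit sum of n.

7

First digit sum: 232.
2+3+2 = 7.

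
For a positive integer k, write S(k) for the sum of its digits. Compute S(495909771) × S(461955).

1530

S(495909771) = 4+9+5+9+0+9+7+7+1 = 51.
S(461955) = 4+6+1+9+5+5 = 30.
51 · 30 = 1530.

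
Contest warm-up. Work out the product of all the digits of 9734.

756

9×7×3×4 = 756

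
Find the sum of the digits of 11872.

1+1+8+7+2 = 19

19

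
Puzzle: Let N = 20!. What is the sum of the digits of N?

54

20! = 2432902008176640000
Sum of its 19 digits: 54.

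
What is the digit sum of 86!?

86! = 24227095383672732381765523203441259715284870552429381750838764496720162249742450276789464634901319465571660595200000000000000000000
Sum of its 131 digits: 495.

495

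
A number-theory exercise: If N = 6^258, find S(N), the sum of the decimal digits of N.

882

6^258 = 579458848406240214434223500888782946339168885292102639115348573677513995855323853219311343131022416265808170283823081861298536241983590416859000164507157759658643367825772134212782055832193117628399616
Sum of its 201 digits: 882.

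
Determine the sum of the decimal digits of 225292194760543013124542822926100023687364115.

2+2+5+2+9+2+1+9+4+7+6+0+5+4+3+0+1+3+1+2+4+5+4+2+8+2+2+9+2+6+1+0+0+0+2+3+6+8+7+3+6+4+1+1+5 = 159

159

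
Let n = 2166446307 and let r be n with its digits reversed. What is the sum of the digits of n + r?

51

Reversal of 2166446307 is 7036446612; 2166446307 + 7036446612 = 9202892919.
Digit sum of 9202892919: 9+2+0+2+8+9+2+9+1+9 = 51.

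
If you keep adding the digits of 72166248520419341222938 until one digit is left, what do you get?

1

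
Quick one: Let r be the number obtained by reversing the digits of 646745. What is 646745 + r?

1194391

Reverse of 646745 is 547646.
646745 + 547646 = 1194391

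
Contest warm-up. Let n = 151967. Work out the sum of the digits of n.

29

1+5+1+9+6+7 = 29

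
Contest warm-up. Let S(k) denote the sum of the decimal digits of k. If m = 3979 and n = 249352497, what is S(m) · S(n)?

S(3979) = 3+9+7+9 = 28.
S(249352497) = 2+4+9+3+5+2+4+9+7 = 45.
28 · 45 = 1260.

1260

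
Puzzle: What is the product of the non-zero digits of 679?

6×7×9 = 378

378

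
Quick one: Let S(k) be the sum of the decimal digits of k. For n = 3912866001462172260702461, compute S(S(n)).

14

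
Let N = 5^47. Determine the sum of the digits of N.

128

5^47 = 710542735760100185871124267578125
Sum of its 33 digits: 128.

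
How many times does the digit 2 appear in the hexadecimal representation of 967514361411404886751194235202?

967514361411404886751194235202 in base 16 is C36351F43A895ABFD2A5DC142.
The digit 2 appears 2 times.

2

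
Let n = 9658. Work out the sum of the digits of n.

9+6+5+8 = 28

28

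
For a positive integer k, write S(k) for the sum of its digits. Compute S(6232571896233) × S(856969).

2451

S(6232571896233) = 6+2+3+2+5+7+1+8+9+6+2+3+3 = 57.
S(856969) = 8+5+6+9+6+9 = 43.
57 · 43 = 2451.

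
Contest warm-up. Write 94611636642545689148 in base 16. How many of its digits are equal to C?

94611636642545689148 in base 16 is 521000E40A144623C.
The digit C appears 1 time.

1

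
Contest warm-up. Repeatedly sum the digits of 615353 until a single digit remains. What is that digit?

5

6+1+5+3+5+3 = 23
2+3 = 5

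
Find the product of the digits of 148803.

1×4×8×8×0×3 = 0

0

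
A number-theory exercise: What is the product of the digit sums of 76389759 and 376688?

2052

S(76389759) = 7+6+3+8+9+7+5+9 = 54.
S(376688) = 3+7+6+6+8+8 = 38.
54 · 38 = 2052.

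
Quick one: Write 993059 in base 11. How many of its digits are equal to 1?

993059 in base 11 is 619111.
The digit 1 appears 4 times.

4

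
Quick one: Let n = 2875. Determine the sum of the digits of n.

2+8+7+5 = 22

22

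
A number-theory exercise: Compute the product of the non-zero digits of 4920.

72

4×9×2 = 72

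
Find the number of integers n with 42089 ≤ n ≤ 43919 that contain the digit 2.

1165

The integers in [42089, 43919] that contain the digit 2: 42089, 42090, 42091, 42092, 42093, 42094, …, 43902, 43912.
1165 qualify.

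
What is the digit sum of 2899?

28

2+8+9+9 = 28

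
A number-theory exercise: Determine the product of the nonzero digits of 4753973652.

4×7×5×3×9×7×3×6×5×2 = 4762800

4762800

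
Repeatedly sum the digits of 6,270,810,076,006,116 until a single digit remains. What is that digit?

6+2+7+0+8+1+0+0+7+6+0+0+6+1+1+6 = 51
5+1 = 6
(Equivalently, 6,270,810,076,006,116 mod 9 = 6.)

6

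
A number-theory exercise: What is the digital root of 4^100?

The digital root of n equals n mod 9 (or 9 when 9 | n), so we need 4^100 mod 9.
4^100 ≡ 4 (mod 9), so the digital root is 4.

4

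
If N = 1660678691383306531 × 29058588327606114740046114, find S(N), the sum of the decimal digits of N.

1660678691383306531 × 29058588327606114740046114 = 48256978437335148477707377252551816737370534
Sum of its 44 digits: 210.

210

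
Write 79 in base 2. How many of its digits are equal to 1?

79 in base 2 is 1001111.
The digit 1 appears 5 times.

5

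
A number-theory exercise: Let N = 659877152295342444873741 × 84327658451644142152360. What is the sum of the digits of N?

659877152295342444873741 × 84327658451644142152360 = 55645895118805203058568836263479427176185178760
Sum of its 47 digits: 225.

225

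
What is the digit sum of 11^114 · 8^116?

1009

11^114 · 8^116 = 30005757778510243558872909310718186790633691167361263484209602732391549804040325112240073145894993277284909951913467297327029881833378939818049627592552669791088416015680538646613434203508978640292709237167708089831282180096
Sum of its 224 digits: 1009.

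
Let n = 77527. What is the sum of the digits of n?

7+7+5+2+7 = 28

28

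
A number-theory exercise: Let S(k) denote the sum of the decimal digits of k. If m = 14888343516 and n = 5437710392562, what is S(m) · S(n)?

S(14888343516) = 1+4+8+8+8+3+4+3+5+1+6 = 51.
S(5437710392562) = 5+4+3+7+7+1+0+3+9+2+5+6+2 = 54.
51 · 54 = 2754.

2754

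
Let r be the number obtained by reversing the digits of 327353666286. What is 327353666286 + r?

1010020020009

Reverse of 327353666286 is 682666353723.
327353666286 + 682666353723 = 1010020020009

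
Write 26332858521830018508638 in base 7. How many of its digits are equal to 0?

26332858521830018508638 in base 7 is 254310245161066106121303041.
The digit 0 appears 5 times.

5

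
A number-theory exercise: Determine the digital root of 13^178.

The digital root of n equals n mod 9 (or 9 when 9 | n), so we need 13^178 mod 9.
13^178 ≡ 4 (mod 9), so the digital root is 4.

4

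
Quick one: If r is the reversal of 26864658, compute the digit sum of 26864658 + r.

18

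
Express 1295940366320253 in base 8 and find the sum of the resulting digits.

59

1295940366320253 in base 8 is 44652324113641175.
Digit sum: 4+4+6+5+2+3+2+4+1+1+3+6+4+1+1+7+5 = 59.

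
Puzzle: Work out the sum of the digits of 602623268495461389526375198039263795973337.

206

6+0+2+6+2+3+2+6+8+4+9+5+4+6+1+3+8+9+5+2+6+3+7+5+1+9+8+0+3+9+2+6+3+7+9+5+9+7+3+3+3+7 = 206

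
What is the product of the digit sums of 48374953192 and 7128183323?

S(48374953192) = 4+8+3+7+4+9+5+3+1+9+2 = 55.
S(7128183323) = 7+1+2+8+1+8+3+3+2+3 = 38.
55 · 38 = 2090.

2090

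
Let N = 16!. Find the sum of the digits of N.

63

16! = 20922789888000
Sum of its 14 digits: 63.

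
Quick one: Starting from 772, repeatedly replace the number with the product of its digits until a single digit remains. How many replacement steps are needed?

4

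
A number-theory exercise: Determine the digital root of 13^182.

7

The digital root of n equals n mod 9 (or 9 when 9 | n), so we need 13^182 mod 9.
13^182 ≡ 7 (mod 9), so the digital root is 7.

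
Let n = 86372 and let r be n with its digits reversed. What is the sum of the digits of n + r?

Reversal of 86372 is 27368; 86372 + 27368 = 113740.
Digit sum of 113740: 1+1+3+7+4+0 = 16.

16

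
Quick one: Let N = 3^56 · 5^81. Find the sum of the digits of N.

405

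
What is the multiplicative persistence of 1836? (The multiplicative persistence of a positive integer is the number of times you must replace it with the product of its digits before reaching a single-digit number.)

3

1836 → 144 → 16 → 6 (3 steps)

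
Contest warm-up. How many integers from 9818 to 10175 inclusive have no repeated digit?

The integers in [9818, 10175] that have no repeated digit: 9820, 9821, 9823, 9824, 9825, 9826, …, 9875, 9876.
42 qualify.

42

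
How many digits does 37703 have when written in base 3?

10

37703 in base 3 is 1220201102, which has 10 digits.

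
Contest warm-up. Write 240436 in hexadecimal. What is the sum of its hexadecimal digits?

31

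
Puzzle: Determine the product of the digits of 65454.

6×5×4×5×4 = 2400

2400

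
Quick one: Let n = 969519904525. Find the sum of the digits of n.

64

9+6+9+5+1+9+9+0+4+5+2+5 = 64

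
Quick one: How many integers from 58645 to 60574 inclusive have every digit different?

630

The integers in [58645, 60574] that have every digit different: 58647, 58649, 58670, 58671, 58672, 58673, …, 60573, 60574.
630 qualify.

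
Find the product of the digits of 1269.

108

1×2×6×9 = 108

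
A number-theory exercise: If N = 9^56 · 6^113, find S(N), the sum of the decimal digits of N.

9^56 · 6^113 = 2337070545469420550500790814486148607388367584589966968057638889125384768431440470208168914524486943898097006077336387933280819301572260397056
Sum of its 142 digits: 666.

666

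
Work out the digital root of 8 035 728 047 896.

4

8+0+3+5+7+2+8+0+4+7+8+9+6 = 67
6+7 = 13
1+3 = 4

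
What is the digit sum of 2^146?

2^146 = 89202980794122492566142873090593446023921664
Sum of its 44 digits: 193.

193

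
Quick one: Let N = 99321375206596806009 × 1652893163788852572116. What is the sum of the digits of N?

198

99321375206596806009 × 1652893163788852572116 = 164167622097091495447735617778149934645044
Sum of its 42 digits: 198.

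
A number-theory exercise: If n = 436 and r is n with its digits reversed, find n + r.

Reverse of 436 is 634.
436 + 634 = 1070

1070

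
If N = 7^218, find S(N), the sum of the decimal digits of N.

832

7^218 = 17036199732716516435604150035499303369543905376372645552843821520365466514648424538308894169264558219481834875287897870079560846802179141437300455448402596336434323635444629340595790449
Sum of its 185 digits: 832.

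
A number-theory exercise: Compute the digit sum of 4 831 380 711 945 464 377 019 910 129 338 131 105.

142

4+8+3+1+3+8+0+7+1+1+9+4+5+4+6+4+3+7+7+0+1+9+9+1+0+1+2+9+3+3+8+1+3+1+1+0+5 = 142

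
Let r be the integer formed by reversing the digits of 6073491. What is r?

1943706

Reversing 6073491 gives 1943706.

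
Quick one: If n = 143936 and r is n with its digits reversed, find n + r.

783277

Reverse of 143936 is 639341.
143936 + 639341 = 783277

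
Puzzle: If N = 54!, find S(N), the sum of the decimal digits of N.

261

54! = 230843697339241380472092742683027581083278564571807941132288000000000000
Sum of its 72 digits: 261.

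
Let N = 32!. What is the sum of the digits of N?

108

32! = 263130836933693530167218012160000000
Sum of its 36 digits: 108.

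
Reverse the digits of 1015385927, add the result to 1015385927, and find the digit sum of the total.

Reversal of 1015385927 is 7295835101; 1015385927 + 7295835101 = 8311221028.
Digit sum of 8311221028: 8+3+1+1+2+2+1+0+2+8 = 28.

28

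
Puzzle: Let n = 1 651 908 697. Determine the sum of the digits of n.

52

1+6+5+1+9+0+8+6+9+7 = 52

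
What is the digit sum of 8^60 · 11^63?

521

8^60 · 11^63 = 621066900735641087170658590561879618471858161552825492890063833933837603692345560974117981073354030071551844802002681856
Sum of its 120 digits: 521.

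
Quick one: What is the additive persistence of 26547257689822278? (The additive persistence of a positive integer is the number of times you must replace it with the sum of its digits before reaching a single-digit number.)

26547257689822278 → 90 → 9 (2 steps)

2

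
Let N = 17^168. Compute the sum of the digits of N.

17^168 = 519300560744965167157773752471494694425000759356018059159416686087828598528405754018011138564289145816720820599143148213965762401972729279142107081361684674269793115232187888108715144776706510881618925082241
Sum of its 207 digits: 919.

919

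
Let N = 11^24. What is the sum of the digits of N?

118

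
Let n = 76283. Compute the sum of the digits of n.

26

7+6+2+8+3 = 26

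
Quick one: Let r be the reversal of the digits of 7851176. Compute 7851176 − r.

1139589

Reverse of 7851176 is 6711587.
7851176 − 6711587 = 1139589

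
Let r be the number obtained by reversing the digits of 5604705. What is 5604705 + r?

10678770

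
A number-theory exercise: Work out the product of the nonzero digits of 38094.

3×8×9×4 = 864

864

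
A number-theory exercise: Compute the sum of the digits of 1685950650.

1+6+8+5+9+5+0+6+5+0 = 45

45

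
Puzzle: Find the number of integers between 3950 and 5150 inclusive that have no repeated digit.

The integers in [3950, 5150] that have no repeated digit: 3950, 3951, 3952, 3954, 3956, 3957, …, 5148, 5149.
616 qualify.

616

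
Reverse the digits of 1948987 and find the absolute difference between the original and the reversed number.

Reverse of 1948987 is 7898491.
|1948987 − 7898491| = 5949504

5949504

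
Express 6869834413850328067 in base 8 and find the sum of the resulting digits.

6869834413850328067 in base 8 is 575264340013723276003.
Digit sum: 5+7+5+2+6+4+3+4+0+0+1+3+7+2+3+2+7+6+0+0+3 = 70.

70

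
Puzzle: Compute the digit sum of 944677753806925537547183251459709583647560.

9+4+4+6+7+7+7+5+3+8+0+6+9+2+5+5+3+7+5+4+7+1+8+3+2+5+1+4+5+9+7+0+9+5+8+3+6+4+7+5+6+0 = 211

211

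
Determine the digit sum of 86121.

18

8+6+1+2+1 = 18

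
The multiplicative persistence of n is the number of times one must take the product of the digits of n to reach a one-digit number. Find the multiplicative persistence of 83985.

2

83985 → 8640 → 0 (2 steps)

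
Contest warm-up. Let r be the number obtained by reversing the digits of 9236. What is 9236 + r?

15565

Reverse of 9236 is 6329.
9236 + 6329 = 15565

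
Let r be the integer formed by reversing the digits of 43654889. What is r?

Reversing 43654889 gives 98845634.

98845634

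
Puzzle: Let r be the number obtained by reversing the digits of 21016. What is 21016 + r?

82028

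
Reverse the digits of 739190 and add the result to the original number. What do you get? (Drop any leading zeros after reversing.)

Reverse of 739190 is 91937.
739190 + 91937 = 831127

831127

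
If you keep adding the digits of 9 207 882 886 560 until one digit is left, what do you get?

6

9+2+0+7+8+8+2+8+8+6+5+6+0 = 69
6+9 = 15
1+5 = 6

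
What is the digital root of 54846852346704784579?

7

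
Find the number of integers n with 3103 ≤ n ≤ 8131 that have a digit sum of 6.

The integers in [3103, 8131] that have a digit sum of 6: 3111, 3120, 3201, 3210, 3300, 4002, …, 5100, 6000.
15 qualify.

15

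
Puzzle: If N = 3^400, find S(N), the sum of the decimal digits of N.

3^400 = 70550791086553325712464271575934796216507949612787315762871223209262085551582934156579298529447134158154952334825355911866929793071824566694145084454535257027960285323760313192443283334088001
Sum of its 191 digits: 846.

846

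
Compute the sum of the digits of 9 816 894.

45

9+8+1+6+8+9+4 = 45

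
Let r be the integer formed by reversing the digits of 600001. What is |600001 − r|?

Reverse of 600001 is 100006.
|600001 − 100006| = 499995

499995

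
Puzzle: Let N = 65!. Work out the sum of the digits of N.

65! = 8247650592082470666723170306785496252186258551345437492922123134388955774976000000000000000
Sum of its 91 digits: 351.

351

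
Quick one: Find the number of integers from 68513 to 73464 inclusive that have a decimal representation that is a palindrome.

50

The integers in [68513, 73464] that have a decimal representation that is a palindrome: 68586, 68686, 68786, 68886, 68986, 69096, …, 73337, 73437.
50 qualify.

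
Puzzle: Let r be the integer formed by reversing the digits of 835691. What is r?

196538

Reversing 835691 gives 196538.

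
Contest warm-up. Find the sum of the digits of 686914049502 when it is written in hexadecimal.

686914049502 in base 16 is 9FEF4495DE.
Digit sum: 9+15+14+15+4+4+9+5+13+14 = 102.

102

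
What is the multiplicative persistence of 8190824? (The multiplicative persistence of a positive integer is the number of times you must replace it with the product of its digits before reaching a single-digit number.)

1

8190824 → 0 (1 step)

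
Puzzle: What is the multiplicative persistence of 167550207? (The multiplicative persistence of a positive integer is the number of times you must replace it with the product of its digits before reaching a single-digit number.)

167550207 → 0 (1 step)

1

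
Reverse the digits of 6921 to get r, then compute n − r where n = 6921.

5625

Reverse of 6921 is 1296.
6921 − 1296 = 5625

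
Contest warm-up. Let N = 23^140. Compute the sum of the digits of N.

23^140 = 43842674828675007089296284082286347933433853309203706038673070947402171609713701292509866601728526231163022860819144574862187111284480543609224375566479963275710507246722707655203537991106401
Sum of its 191 digits: 808.

808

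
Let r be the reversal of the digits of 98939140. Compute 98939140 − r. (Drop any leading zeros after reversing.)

94745151

Reverse of 98939140 is 4193989.
98939140 − 4193989 = 94745151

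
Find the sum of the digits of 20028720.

21

2+0+0+2+8+7+2+0 = 21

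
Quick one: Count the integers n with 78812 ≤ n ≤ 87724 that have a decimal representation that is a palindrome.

The integers in [78812, 87724] that have a decimal representation that is a palindrome: 78887, 78987, 79097, 79197, 79297, 79397, …, 87578, 87678.
89 qualify.

89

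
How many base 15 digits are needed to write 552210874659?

552210874659 in base 15 is E56E641E09, which has 10 digits.

10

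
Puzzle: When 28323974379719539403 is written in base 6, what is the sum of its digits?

28323974379719539403 in base 6 is 5551053105423200155025455.
Digit sum: 5+5+5+1+0+5+3+1+0+5+4+2+3+2+0+0+1+5+5+0+2+5+4+5+5 = 73.

73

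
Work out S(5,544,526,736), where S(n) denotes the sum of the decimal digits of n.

5+5+4+4+5+2+6+7+3+6 = 47

47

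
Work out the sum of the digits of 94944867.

9+4+9+4+4+8+6+7 = 51

51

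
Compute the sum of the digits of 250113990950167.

2+5+0+1+1+3+9+9+0+9+5+0+1+6+7 = 58

58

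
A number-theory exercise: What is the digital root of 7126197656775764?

5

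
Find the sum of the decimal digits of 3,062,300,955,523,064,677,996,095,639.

129

3+0+6+2+3+0+0+9+5+5+5+2+3+0+6+4+6+7+7+9+9+6+0+9+5+6+3+9 = 129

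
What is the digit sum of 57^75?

57^75 = 490471950261669541628967382571424270629323465871389502061493233262713299200678556746331102981006591298231632084800843165233095729193
Sum of its 132 digits: 558.

558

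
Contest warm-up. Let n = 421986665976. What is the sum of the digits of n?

69

4+2+1+9+8+6+6+6+5+9+7+6 = 69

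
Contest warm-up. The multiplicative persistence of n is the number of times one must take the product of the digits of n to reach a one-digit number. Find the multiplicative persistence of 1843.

4

1843 → 96 → 54 → 20 → 0 (4 steps)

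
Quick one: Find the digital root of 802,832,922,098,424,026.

8

8+0+2+8+3+2+9+2+2+0+9+8+4+2+4+0+2+6 = 71
7+1 = 8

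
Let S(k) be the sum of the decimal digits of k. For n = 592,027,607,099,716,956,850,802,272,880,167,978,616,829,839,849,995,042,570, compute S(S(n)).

13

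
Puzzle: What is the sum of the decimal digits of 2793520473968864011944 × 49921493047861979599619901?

207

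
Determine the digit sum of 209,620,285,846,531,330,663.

2+0+9+6+2+0+2+8+5+8+4+6+5+3+1+3+3+0+6+6+3 = 82

82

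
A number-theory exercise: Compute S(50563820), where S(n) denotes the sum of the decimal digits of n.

29

5+0+5+6+3+8+2+0 = 29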